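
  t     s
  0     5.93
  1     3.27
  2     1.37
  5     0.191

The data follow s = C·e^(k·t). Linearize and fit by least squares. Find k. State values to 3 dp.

k = -0.694

Taking logs, ln s = k·t + ln C, so regress ln s on t.
XᵀX = [[30.0000, 8.0000]; [8.0000, 4]], rhs = [-6.4630, 1.6241]ᵀ  (here Σt = 8.0000, Σ(t)² = 30.0000, Σln s = 1.6241, Σt·ln s = -6.4630).
Solving (det = 56.0000): k = -0.69366, ln C = 1.79336.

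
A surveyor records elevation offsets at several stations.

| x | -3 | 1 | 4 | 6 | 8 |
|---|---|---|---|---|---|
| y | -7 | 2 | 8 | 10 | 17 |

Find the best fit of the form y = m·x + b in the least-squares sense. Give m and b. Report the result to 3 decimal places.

Compute the Gram sums: Σx·x = 126, Σx = 16, Σ1 = 5.
And Σx·y = 251, Σy = 30.
AᵀA·[m, b]ᵀ = Aᵀy becomes [[126, 16]; [16, 5]]·[m, b]ᵀ = [251, 30]ᵀ.
Determinant 126·5 − 16² = 374.
m = (251·5 − 16·30)/374 = 775/374; b = (126·30 − 16·251)/374 = -118/187.

m = 2.072, b = -0.631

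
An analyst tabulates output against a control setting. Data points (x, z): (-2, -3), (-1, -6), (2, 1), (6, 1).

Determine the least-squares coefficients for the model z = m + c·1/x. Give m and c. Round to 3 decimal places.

Setting ∂/∂m … = 0 gives: 4·m + (-5/6)·c = -7;  (-5/6)·m + (55/36)·c = 49/6.
(Σ1 = 4, Σ1/x = -5/6, Σ1/x·1/x = 55/36, Σz = -7, Σ1/x·z = 49/6.)
det = 4·(55/36) − (-5/6)² = 65/12.
m = ((-7)·(55/36) − (-5/6)·(49/6))/(65/12) = -28/39; c = (4·(49/6) − (-5/6)·(-7))/(65/12) = 322/65.

m = -0.718, c = 4.954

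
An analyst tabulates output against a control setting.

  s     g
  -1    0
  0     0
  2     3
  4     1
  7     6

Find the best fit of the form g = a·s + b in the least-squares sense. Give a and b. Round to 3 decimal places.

a = 0.680, b = 0.369

MᵀM·[a, b]ᵀ = Mᵀg reads: 70·a + 12·b = 52;  12·a + 5·b = 10.
(Σs·s = 70, Σs = 12, Σ1 = 5, Σs·g = 52, Σg = 10.)
Eliminating b: 5·(row 1) − 12·(row 2) gives 206·a = 5·52 − 12·10 = 140, so a = 70/103.
Then b = (10 − 12·(70/103))/5 = 38/103.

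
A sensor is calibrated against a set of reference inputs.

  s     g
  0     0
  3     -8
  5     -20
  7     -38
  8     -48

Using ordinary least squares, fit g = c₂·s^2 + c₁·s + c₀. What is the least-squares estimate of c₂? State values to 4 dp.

c₂ = -0.6676

With design matrix M, MᵀM = [[7203, 1007, 147]; [1007, 147, 23]; [147, 23, 5]] and Mᵀg = [-5506, -774, -114]ᵀ.
Row-reducing yields c₂ = -3871/5798, c₁ = -4045/5798, c₀ = 110/2899.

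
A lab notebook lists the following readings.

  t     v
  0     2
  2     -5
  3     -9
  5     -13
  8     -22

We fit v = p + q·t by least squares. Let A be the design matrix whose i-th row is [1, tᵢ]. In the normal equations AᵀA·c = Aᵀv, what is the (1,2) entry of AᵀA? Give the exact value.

18

Row 1 ↔ basis 1, column 2 ↔ basis t, so (AᵀA)_{1,2} = Σᵢ t = (1)·(0) + (1)·(2) + (1)·(3) + (1)·(5) + (1)·(8) = 18.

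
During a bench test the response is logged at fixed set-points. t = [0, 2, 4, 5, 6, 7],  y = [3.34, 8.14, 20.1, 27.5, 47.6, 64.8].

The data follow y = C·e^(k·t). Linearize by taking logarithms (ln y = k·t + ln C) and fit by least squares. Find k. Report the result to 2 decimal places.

k = 0.43

Let Y = ln y. Fitting Y = k·t + ln C by least squares:
Σt = 24.0000, Σ(t)² = 130.0000, Σln y = 17.6518, Σt·ln y = 85.1435.
Equations: 130.0000·k + 24.0000·ln C = 85.1435;  24.0000·k + 6·ln C = 17.6518.
Slope k = (n·Σt·ln y − Σt·Σln y)/(n·Σ(t)² − (Σt)²) = (6·85.1435 − 24.0000·17.6518)/204.0000 = 0.42754; ln C = (Σln y − k·Σt)/n = 1.23181.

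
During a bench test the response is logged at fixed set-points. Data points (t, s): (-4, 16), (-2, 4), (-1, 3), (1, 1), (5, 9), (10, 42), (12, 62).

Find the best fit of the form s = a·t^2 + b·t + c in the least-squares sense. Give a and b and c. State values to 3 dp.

a = 0.525, b = -1.219, c = 1.399

Sums needed: Σt^2·t^2 = 31635, Σt^2·t = 2781, Σt^2 = 291, Σt·t = 291, Σt = 21, Σ1 = 7.
And Σt^2·s = 13629, Σt·s = 1135, Σs = 137.
Row-reducing yields a = 6927/13192, b = -48233/39576, c = 9227/6596.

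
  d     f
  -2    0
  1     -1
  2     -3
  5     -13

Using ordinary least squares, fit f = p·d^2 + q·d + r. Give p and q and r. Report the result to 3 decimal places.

Entries of XᵀX: Σd^2·d^2 = 658, Σd^2·d = 126, Σd^2 = 34, Σd·d = 34, Σd = 6, Σ1 = 4.
For Xᵀf: Σd^2·f = -338, Σd·f = -72, Σf = -17.
Row-reducing yields p = -3/8, q = -147/200, r = 1/25.

p = -0.375, q = -0.735, r = 0.040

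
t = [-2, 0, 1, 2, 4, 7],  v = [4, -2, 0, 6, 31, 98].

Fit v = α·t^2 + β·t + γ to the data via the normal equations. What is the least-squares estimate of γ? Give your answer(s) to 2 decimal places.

Setting ∂/∂α … = 0 gives: 2690·α + 408·β + 74·γ = 5338;  408·α + 74·β + 12·γ = 814;  74·α + 12·β + 6·γ = 137.
(Σt^2·t^2 = 2690, Σt^2·t = 408, Σt^2 = 74, Σt·t = 74, Σt = 12, Σ1 = 6, Σt^2·v = 5338, Σt·v = 814, Σv = 137.)
Solving the 3×3 system (Gaussian elimination) gives α = 2521/1276, β = 1679/3190, γ = -569/220.

γ = -2.59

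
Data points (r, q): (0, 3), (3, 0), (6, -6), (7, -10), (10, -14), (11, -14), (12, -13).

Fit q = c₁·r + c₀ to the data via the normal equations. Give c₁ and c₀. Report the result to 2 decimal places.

MᵀM·[c₁, c₀]ᵀ = Mᵀq reads: 459·c₁ + 49·c₀ = -556;  49·c₁ + 7·c₀ = -54.
(Σr·r = 459, Σr = 49, Σ1 = 7, Σr·q = -556, Σq = -54.)
Eliminating c₀: 7·(row 1) − 49·(row 2) gives 812·c₁ = 7·(-556) − 49·(-54) = -1246, so c₁ = -89/58.
Then c₀ = ((-54) − 49·(-89/58))/7 = 1229/406.

c₁ = -1.53, c₀ = 3.03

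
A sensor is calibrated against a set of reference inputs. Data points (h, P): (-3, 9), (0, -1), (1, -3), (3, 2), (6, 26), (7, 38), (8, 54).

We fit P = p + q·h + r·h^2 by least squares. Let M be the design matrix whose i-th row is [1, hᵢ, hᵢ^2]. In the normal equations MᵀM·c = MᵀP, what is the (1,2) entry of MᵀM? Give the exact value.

22

Row 1 ↔ basis 1, column 2 ↔ basis h, so (MᵀM)_{1,2} = Σᵢ h = (1)·(-3) + (1)·(0) + (1)·(1) + (1)·(3) + (1)·(6) + (1)·(7) + (1)·(8) = 22.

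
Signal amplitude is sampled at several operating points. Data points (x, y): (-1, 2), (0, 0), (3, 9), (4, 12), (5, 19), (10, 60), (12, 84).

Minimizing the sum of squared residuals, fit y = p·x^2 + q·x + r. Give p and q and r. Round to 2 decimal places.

p = 0.50, q = 0.86, r = 1.37

The normal system MᵀM·[p, q, r]ᵀ = Mᵀy is [[31699, 2943, 295]; [2943, 295, 33]; [295, 33, 7]]·[p, q, r]ᵀ = [18846, 1776, 186]ᵀ.
Solving the 3×3 system (Gaussian elimination) gives p = 81097/161443, q = 138240/161443, r = 220409/161443.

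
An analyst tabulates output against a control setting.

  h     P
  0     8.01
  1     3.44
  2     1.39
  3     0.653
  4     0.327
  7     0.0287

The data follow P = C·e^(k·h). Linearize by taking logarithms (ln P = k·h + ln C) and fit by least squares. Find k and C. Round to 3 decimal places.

k = -0.798, C = 7.534

Taking logs, ln P = k·h + ln C, so regress ln P on h.
Σh = 17.0000, Σ(h)² = 79.0000, Σln P = -1.4494, Σh·ln P = -28.7116.
Equations: 79.0000·k + 17.0000·ln C = -28.7116;  17.0000·k + 6·ln C = -1.4494.
Slope k = (n·Σh·ln P − Σh·Σln P)/(n·Σ(h)² − (Σh)²) = (6·-28.7116 − 17.0000·-1.4494)/185.0000 = -0.79800; ln C = (Σln P − k·Σh)/n = 2.01945, so C = exp(2.01945) = 7.53417.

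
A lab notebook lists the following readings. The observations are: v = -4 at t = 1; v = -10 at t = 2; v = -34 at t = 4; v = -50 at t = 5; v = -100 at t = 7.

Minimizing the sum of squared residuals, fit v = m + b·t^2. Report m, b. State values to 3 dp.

m = -1.753, b = -1.992

The normal system MᵀM·[m, b]ᵀ = Mᵀv is [[5, 95]; [95, 3299]]·[m, b]ᵀ = [-198, -6738]ᵀ.
det = 5·3299 − 95² = 7470.
m = ((-198)·3299 − 95·(-6738))/7470 = -2182/1245; b = (5·(-6738) − 95·(-198))/7470 = -496/249.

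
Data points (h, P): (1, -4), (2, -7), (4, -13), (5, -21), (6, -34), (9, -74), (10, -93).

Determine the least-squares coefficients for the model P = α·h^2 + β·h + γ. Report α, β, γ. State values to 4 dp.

α = -1.0838, β = 2.0943, γ = -5.4937

The normal equations are: 18755·α + 2143·β + 263·γ = -17283;  2143·α + 263·β + 37·γ = -1975;  263·α + 37·β + 7·γ = -246.
Solving the 3×3 system (Gaussian elimination) gives α = -10879/10038, β = 21023/10038, γ = -1313/239.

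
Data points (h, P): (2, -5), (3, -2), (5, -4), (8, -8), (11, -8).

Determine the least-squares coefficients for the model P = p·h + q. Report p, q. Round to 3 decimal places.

Forming MᵀM = [[223, 29]; [29, 5]] and MᵀP = [-188, -27]ᵀ gives MᵀM·[p, q]ᵀ = MᵀP.
Eliminating q: 5·(row 1) − 29·(row 2) gives 274·p = 5·(-188) − 29·(-27) = -157, so p = -157/274.
Then q = ((-27) − 29·(-157/274))/5 = -569/274.

p = -0.573, q = -2.077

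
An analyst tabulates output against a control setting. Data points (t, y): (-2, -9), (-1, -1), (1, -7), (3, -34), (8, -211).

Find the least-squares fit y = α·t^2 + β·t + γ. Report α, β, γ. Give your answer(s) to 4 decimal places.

The normal system MᵀM·[α, β, γ]ᵀ = Mᵀy is [[4195, 531, 79]; [531, 79, 9]; [79, 9, 5]]·[α, β, γ]ᵀ = [-13854, -1778, -262]ᵀ.
Inverting the 3×3 Gram matrix, [α, β, γ]ᵀ = [-127670/42367, -90926/42367, -39178/42367]ᵀ.

α = -3.0134, β = -2.1462, γ = -0.9247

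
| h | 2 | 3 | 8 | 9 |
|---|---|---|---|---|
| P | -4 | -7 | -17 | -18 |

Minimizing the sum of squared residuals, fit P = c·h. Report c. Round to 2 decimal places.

c = -2.07

Normal-equation sums: Σh·h = 158.
For AᵀP: Σh·P = -327.
Normal equations: [[158]]·[c]ᵀ = [-327]ᵀ.
Hence c = -327 / 158 ≈ -2.06962.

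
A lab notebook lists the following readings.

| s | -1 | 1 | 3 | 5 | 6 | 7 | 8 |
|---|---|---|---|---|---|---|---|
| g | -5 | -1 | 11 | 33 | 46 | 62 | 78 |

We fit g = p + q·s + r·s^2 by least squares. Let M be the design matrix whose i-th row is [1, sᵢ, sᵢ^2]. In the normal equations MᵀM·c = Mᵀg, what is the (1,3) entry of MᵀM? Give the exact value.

185

Row 1 ↔ basis 1, column 3 ↔ basis s^2, so (MᵀM)_{1,3} = Σᵢ s^2 = (1)·(1) + (1)·(1) + (1)·(9) + (1)·(25) + (1)·(36) + (1)·(49) + (1)·(64) = 185.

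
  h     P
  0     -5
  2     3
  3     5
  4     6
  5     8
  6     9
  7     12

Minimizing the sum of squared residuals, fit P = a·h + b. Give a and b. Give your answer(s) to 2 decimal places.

a = 2.19, b = -3.03

The normal equations are: 139·a + 27·b = 223;  27·a + 7·b = 38.
det = 139·7 − 27² = 244.
a = (223·7 − 27·38)/244 = 535/244; b = (139·38 − 27·223)/244 = -739/244.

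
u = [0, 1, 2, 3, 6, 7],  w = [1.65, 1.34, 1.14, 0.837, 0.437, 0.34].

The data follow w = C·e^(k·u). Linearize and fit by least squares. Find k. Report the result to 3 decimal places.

With ln wᵢ as the transformed response and uᵢ as the regressor:
Σu = 19.0000, Σ(u)² = 99.0000, Σln w = -1.1601, Σu·ln w = -12.4977.
Equations: 99.0000·k + 19.0000·ln C = -12.4977;  19.0000·k + 6·ln C = -1.1601.
Δ = 99.0000·6 − (19.0000)² = 233.0000; k = (-12.4977·6 − 19.0000·-1.1601)/233.0000 = -0.22723, ln C = (99.0000·-1.1601 − 19.0000·-12.4977)/233.0000 = 0.52621.

k = -0.227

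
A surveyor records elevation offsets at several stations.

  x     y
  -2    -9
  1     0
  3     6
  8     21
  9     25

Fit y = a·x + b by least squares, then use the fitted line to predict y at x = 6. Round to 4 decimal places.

Forming MᵀM = [[159, 19]; [19, 5]] and Mᵀy = [429, 43]ᵀ gives MᵀM·[a, b]ᵀ = Mᵀy.
det = 159·5 − 19² = 434.
a = (429·5 − 19·43)/434 = 664/217; b = (159·43 − 19·429)/434 = -657/217.
At x = 6: ŷ = (664/217)·(6) + (-657/217)·(1) = 3327/217.

ŷ = 15.3318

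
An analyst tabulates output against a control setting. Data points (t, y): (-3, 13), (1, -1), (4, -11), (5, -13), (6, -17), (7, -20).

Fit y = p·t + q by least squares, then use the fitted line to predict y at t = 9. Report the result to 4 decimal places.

ŷ = -26.7740

Entries of MᵀM: Σt·t = 136, Σt = 20, Σ1 = 6.
Right-hand side: Σt·y = -391, Σy = -49.
MᵀM·[p, q]ᵀ = Mᵀy becomes [[136, 20]; [20, 6]]·[p, q]ᵀ = [-391, -49]ᵀ.
Eliminating q: 6·(row 1) − 20·(row 2) gives 416·p = 6·(-391) − 20·(-49) = -1366, so p = -683/208.
Then q = ((-49) − 20·(-683/208))/6 = 289/104.
At t = 9: ŷ = (-683/208)·(9) + (289/104)·(1) = -5569/208.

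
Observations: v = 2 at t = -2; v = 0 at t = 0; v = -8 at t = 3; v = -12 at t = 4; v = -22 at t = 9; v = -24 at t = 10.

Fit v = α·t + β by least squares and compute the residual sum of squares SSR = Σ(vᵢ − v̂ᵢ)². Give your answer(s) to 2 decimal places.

Setting ∂/∂α … = 0 gives: 210·α + 24·β = -514;  24·α + 6·β = -64.
Eliminating β: 6·(row 1) − 24·(row 2) gives 684·α = 6·(-514) − 24·(-64) = -1548, so α = -43/19.
Then β = ((-64) − 24·(-43/19))/6 = -92/57.
Residuals: -52/57, 92/57, 23/57, -4/3, -1/57, 14/57; SSR = 310/57.

SSR = 5.44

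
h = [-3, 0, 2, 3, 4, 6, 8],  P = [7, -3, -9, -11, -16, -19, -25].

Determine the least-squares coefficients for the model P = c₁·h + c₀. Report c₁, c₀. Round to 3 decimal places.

c₁ = -2.880, c₀ = -2.629

MᵀM·[c₁, c₀]ᵀ = MᵀP reads: 138·c₁ + 20·c₀ = -450;  20·c₁ + 7·c₀ = -76.
(Σh·h = 138, Σh = 20, Σ1 = 7, Σh·P = -450, ΣP = -76.)
Eliminating c₀: 7·(row 1) − 20·(row 2) gives 566·c₁ = 7·(-450) − 20·(-76) = -1630, so c₁ = -815/283.
Then c₀ = ((-76) − 20·(-815/283))/7 = -744/283.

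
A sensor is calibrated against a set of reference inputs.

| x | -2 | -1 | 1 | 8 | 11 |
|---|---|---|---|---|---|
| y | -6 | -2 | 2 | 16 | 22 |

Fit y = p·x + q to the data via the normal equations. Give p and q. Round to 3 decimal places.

The normal system MᵀM·[p, q]ᵀ = Mᵀy is [[191, 17]; [17, 5]]·[p, q]ᵀ = [386, 32]ᵀ.
Determinant 191·5 − 17² = 666.
p = (386·5 − 17·32)/666 = 77/37; q = (191·32 − 17·386)/666 = -25/37.

p = 2.081, q = -0.676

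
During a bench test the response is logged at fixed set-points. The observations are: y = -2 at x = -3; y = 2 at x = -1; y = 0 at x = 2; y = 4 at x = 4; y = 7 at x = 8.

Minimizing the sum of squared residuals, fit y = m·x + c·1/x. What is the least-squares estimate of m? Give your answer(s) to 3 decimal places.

m = 0.967

From the data, Σx·x = 94, Σx·1/x = 5, Σ1/x·1/x = 829/576.
And Σx·y = 76, Σ1/x·y = 13/24.
Determinant 94·(829/576) − 5² = 31763/288.
m = (76·(829/576) − 5·(13/24))/(31763/288) = 30722/31763; c = (94·(13/24) − 5·76)/(31763/288) = -94776/31763.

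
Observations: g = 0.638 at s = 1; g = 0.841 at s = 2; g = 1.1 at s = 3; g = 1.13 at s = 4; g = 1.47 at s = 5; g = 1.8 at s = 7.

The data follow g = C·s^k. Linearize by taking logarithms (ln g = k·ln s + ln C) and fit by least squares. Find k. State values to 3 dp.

k = 0.527

Let Y = ln g. Fitting Y = k·ln s + ln C by least squares:
Σln s = 6.7334, Σ(ln s)² = 9.9861, Σln g = 0.5680, Σln s·ln g = 1.9179.
Equations: 9.9861·k + 6.7334·ln C = 1.9179;  6.7334·k + 6·ln C = 0.5680.
Δ = 9.9861·6 − (6.7334)² = 14.5777; k = (1.9179·6 − 6.7334·0.5680)/14.5777 = 0.52705, ln C = (9.9861·0.5680 − 6.7334·1.9179)/14.5777 = -0.49680.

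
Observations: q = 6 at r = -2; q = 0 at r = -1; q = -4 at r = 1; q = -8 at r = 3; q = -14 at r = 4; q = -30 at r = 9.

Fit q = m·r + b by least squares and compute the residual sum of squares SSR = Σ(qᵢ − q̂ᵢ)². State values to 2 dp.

SSR = 11.71

Sums needed: Σr·r = 112, Σr = 14, Σ1 = 6.
For Aᵀq: Σr·q = -366, Σq = -50.
So AᵀA·[m, b]ᵀ = Aᵀq: [[112, 14]; [14, 6]]·[m, b]ᵀ = [-366, -50]ᵀ.
Eliminating b: 6·(row 1) − 14·(row 2) gives 476·m = 6·(-366) − 14·(-50) = -1496, so m = -22/7.
Then b = ((-50) − 14·(-22/7))/6 = -1.
Residuals: 5/7, -15/7, 1/7, 17/7, -3/7, -5/7; SSR = 82/7.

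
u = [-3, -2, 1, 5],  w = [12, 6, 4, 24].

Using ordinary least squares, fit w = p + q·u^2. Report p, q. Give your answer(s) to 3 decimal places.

p = 3.322, q = 0.839

Setting ∂/∂p … = 0 gives: 4·p + 39·q = 46;  39·p + 723·q = 736.
Determinant 4·723 − 39² = 1371.
p = (46·723 − 39·736)/1371 = 1518/457; q = (4·736 − 39·46)/1371 = 1150/1371.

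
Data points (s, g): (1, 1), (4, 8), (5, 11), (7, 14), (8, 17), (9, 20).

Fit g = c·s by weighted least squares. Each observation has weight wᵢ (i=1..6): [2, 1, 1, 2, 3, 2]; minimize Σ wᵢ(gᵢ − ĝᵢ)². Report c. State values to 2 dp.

XᵀWX·[c]ᵀ = XᵀWg reads: 495·c = 1053.
(Σwᵢ·s·s = 495, Σwᵢ·s·g = 1053.)
Hence c = 1053 / 495 ≈ 2.12727.

c = 2.13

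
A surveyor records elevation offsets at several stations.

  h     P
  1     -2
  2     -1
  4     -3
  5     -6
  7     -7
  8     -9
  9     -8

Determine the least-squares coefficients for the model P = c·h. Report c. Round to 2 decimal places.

Normal-equation sums: Σh·h = 240.
Moment sums: Σh·P = -239.
Hence c = -239 / 240 ≈ -0.995833.

c = -1.00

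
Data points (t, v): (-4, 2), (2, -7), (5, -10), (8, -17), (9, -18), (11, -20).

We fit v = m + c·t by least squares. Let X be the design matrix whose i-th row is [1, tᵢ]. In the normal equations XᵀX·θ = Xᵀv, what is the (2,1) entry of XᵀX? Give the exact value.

Row 2 ↔ basis t, column 1 ↔ basis 1, so (XᵀX)_{2,1} = Σᵢ t = (-4)·(1) + (2)·(1) + (5)·(1) + (8)·(1) + (9)·(1) + (11)·(1) = 31.

31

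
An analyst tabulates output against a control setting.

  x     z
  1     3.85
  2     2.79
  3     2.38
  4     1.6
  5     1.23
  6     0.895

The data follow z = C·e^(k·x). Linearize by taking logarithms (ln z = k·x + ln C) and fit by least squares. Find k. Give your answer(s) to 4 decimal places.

k = -0.2900

Taking logs, ln z = k·x + ln C, so regress ln z on x.
AᵀA = [[91.0000, 21.0000]; [21.0000, 6]], rhs = [8.2510, 3.8073]ᵀ  (here Σx = 21.0000, Σ(x)² = 91.0000, Σln z = 3.8073, Σx·ln z = 8.2510).
Slope k = (n·Σx·ln z − Σx·Σln z)/(n·Σ(x)² − (Σx)²) = (6·8.2510 − 21.0000·3.8073)/105.0000 = -0.28998; ln C = (Σln z − k·Σx)/n = 1.64947.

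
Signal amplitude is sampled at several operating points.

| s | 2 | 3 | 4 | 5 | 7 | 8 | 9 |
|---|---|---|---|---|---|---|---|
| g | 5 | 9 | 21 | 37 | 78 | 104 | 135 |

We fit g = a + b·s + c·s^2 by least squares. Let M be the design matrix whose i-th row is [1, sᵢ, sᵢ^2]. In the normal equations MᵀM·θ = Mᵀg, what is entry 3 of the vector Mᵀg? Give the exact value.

Entry 3 ↔ basis s^2, so (Mᵀg)_{3} = Σᵢ (s^2)·gᵢ = (4)·(5) + (9)·(9) + (16)·(21) + (25)·(37) + (49)·(78) + (64)·(104) + (81)·(135) = 22775.

22775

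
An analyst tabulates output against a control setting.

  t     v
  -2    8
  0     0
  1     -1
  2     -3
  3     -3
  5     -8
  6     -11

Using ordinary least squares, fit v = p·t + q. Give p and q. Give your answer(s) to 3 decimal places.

From the data, Σt·t = 79, Σt = 15, Σ1 = 7.
And Σt·v = -138, Σv = -18.
So XᵀX·[p, q]ᵀ = Xᵀv: [[79, 15]; [15, 7]]·[p, q]ᵀ = [-138, -18]ᵀ.
det = 79·7 − 15² = 328.
p = ((-138)·7 − 15·(-18))/328 = -87/41; q = (79·(-18) − 15·(-138))/328 = 81/41.

p = -2.122, q = 1.976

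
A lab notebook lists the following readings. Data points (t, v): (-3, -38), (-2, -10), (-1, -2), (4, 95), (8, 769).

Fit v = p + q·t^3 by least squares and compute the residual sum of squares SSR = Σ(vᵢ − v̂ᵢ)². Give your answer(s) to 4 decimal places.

The normal equations are: 5·p + 540·q = 814;  540·p + 267034·q = 400916.
det = 5·267034 − 540² = 1043570.
p = (814·267034 − 540·400916)/1043570 = 435518/521785; q = (5·400916 − 540·814)/1043570 = 156502/104357.
Residuals: 864422/521785, 606712/521785, -696578/521785, -86053/47435, 172027/521785; SSR = 4841378/521785.

SSR = 9.2785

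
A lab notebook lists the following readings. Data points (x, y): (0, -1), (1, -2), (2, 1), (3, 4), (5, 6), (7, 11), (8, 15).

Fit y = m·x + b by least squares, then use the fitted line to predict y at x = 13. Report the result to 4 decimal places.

ŷ = 23.7397

Setting ∂/∂m … = 0 gives: 152·m + 26·b = 239;  26·m + 7·b = 34.
(Σx·x = 152, Σx = 26, Σ1 = 7, Σx·y = 239, Σy = 34.)
Δ = 152·7 − 26² = 388.
m = (239·7 − 26·34)/388 = 789/388; b = (152·34 − 26·239)/388 = -523/194.
At x = 13: ŷ = (789/388)·(13) + (-523/194)·(1) = 9211/388.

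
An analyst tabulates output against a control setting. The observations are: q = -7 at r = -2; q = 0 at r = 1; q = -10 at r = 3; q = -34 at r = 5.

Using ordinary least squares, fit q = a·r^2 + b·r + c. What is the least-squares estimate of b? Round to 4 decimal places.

The normal equations are: 723·a + 145·b + 39·c = -968;  145·a + 39·b + 7·c = -186;  39·a + 7·b + 4·c = -51.
(Σr^2·r^2 = 723, Σr^2·r = 145, Σr^2 = 39, Σr·r = 39, Σr = 7, Σ1 = 4, Σr^2·q = -968, Σr·q = -186, Σq = -51.)
Row-reducing yields a = -5167/3278, b = 2969/3278, c = 154/149.

b = 0.9057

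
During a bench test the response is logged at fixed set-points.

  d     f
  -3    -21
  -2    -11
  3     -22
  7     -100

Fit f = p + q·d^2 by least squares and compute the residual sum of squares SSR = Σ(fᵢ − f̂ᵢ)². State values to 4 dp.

Normal-equation sums: Σ1 = 4, Σd^2 = 71, Σd^2·d^2 = 2579.
Moment sums: Σf = -154, Σd^2·f = -5331.
Normal equations: [[4, 71]; [71, 2579]]·[p, q]ᵀ = [-154, -5331]ᵀ.
Δ = 4·2579 − 71² = 5275.
p = ((-154)·2579 − 71·(-5331))/5275 = -3733/1055; q = (4·(-5331) − 71·(-154))/5275 = -2078/1055.
Residuals: 56/211, 88/211, -155/211, 11/211; SSR = 166/211.

SSR = 0.7867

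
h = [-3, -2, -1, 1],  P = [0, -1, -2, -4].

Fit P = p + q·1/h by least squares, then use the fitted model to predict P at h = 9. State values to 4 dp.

P̂ = -2.1820

Entries of XᵀX: Σ1 = 4, Σ1/h = -5/6, Σ1/h·1/h = 85/36.
And ΣP = -7, Σ1/h·P = -3/2.
So XᵀX·[p, q]ᵀ = XᵀP: [[4, -5/6]; [-5/6, 85/36]]·[p, q]ᵀ = [-7, -3/2]ᵀ.
Determinant 4·(85/36) − (-5/6)² = 35/4.
p = ((-7)·(85/36) − (-5/6)·(-3/2))/(35/4) = -128/63; q = (4·(-3/2) − (-5/6)·(-7))/(35/4) = -142/105.
At h = 9: P̂ = (-128/63)·(1) + (-142/105)·(1/9) = -2062/945.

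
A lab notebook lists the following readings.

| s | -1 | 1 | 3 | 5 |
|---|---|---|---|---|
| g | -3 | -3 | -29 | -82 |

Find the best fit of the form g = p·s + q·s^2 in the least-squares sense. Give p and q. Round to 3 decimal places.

p = 0.129, q = -3.300

With design matrix A, AᵀA = [[36, 152]; [152, 708]] and Aᵀg = [-497, -2317]ᵀ.
det = 36·708 − 152² = 2384.
p = ((-497)·708 − 152·(-2317))/2384 = 77/596; q = (36·(-2317) − 152·(-497))/2384 = -1967/596.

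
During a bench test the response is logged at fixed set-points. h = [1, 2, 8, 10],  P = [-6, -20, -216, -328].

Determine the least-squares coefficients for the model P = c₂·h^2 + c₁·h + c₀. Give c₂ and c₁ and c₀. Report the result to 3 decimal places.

AᵀA·[c₂, c₁, c₀]ᵀ = AᵀP reads: 14113·c₂ + 1521·c₁ + 169·c₀ = -46710;  1521·c₂ + 169·c₁ + 21·c₀ = -5054;  169·c₂ + 21·c₁ + 4·c₀ = -570.
(Σh^2·h^2 = 14113, Σh^2·h = 1521, Σh^2 = 169, Σh·h = 169, Σh = 21, Σ1 = 4, Σh^2·P = -46710, Σh·P = -5054, ΣP = -570.)
Row-reducing yields c₂ = -763/267, c₁ = -1897/445, c₀ = 824/1335.

c₂ = -2.858, c₁ = -4.263, c₀ = 0.617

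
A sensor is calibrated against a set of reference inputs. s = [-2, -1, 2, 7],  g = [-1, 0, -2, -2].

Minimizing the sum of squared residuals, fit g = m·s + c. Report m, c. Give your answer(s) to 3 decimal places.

m = -0.173, c = -0.990

Setting ∂/∂m … = 0 gives: 58·m + 6·c = -16;  6·m + 4·c = -5.
(Σs·s = 58, Σs = 6, Σ1 = 4, Σs·g = -16, Σg = -5.)
Δ = 58·4 − 6² = 196.
m = ((-16)·4 − 6·(-5))/196 = -17/98; c = (58·(-5) − 6·(-16))/196 = -97/98.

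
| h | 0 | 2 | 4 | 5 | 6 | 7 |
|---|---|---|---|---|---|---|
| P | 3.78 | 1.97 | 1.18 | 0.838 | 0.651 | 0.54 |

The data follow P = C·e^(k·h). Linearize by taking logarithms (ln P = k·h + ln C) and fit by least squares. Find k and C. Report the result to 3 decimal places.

k = -0.281, C = 3.608

Linearized form: ln P = k·h + ln C. From the 6 transformed points,
AᵀA = [[130.0000, 24.0000]; [24.0000, 6]], rhs = [-5.7543, 0.9511]ᵀ  (here Σh = 24.0000, Σ(h)² = 130.0000, Σln P = 0.9511, Σh·ln P = -5.7543).
Solving (det = 204.0000): k = -0.28114, ln C = 1.28308, so C = exp(1.28308) = 3.60772.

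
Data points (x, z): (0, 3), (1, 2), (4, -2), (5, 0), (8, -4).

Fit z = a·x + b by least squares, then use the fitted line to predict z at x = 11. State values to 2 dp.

From the data, Σx·x = 106, Σx = 18, Σ1 = 5.
Right-hand side: Σx·z = -38, Σz = -1.
det = 106·5 − 18² = 206.
a = ((-38)·5 − 18·(-1))/206 = -86/103; b = (106·(-1) − 18·(-38))/206 = 289/103.
At x = 11: ẑ = (-86/103)·(11) + (289/103)·(1) = -657/103.

ẑ = -6.38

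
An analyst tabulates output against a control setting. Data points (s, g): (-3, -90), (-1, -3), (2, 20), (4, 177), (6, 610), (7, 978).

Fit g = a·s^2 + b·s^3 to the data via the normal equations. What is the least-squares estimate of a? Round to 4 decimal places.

XᵀX·[a, b]ᵀ = Xᵀg reads: 4051·a + 25395·b = 71981;  25395·a + 169195·b = 481135.
det = 4051·169195 − 25395² = 40502920.
a = (71981·169195 − 25395·481135)/40502920 = -3959803/4050292; b = (4051·481135 − 25395·71981)/40502920 = 12112039/4050292.

a = -0.9777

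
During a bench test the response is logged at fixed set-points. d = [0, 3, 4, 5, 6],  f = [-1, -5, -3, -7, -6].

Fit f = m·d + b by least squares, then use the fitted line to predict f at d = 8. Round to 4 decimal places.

Normal-equation sums: Σd·d = 86, Σd = 18, Σ1 = 5.
And Σd·f = -98, Σf = -22.
MᵀM·[m, b]ᵀ = Mᵀf becomes [[86, 18]; [18, 5]]·[m, b]ᵀ = [-98, -22]ᵀ.
det = 86·5 − 18² = 106.
m = ((-98)·5 − 18·(-22))/106 = -47/53; b = (86·(-22) − 18·(-98))/106 = -64/53.
At d = 8: f̂ = (-47/53)·(8) + (-64/53)·(1) = -440/53.

f̂ = -8.3019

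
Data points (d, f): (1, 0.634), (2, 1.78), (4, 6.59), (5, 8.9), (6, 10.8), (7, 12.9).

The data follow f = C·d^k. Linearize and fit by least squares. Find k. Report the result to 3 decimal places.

k = 1.599

Let Y = ln f. Fitting Y = k·ln d + ln C by least squares:
AᵀA = [[11.9895, 7.4265]; [7.4265, 6]], rhs = [15.7716, 9.1293]ᵀ  (here Σln d = 7.4265, Σ(ln d)² = 11.9895, Σln f = 9.1293, Σln d·ln f = 15.7716).
Slope k = (n·Σln d·ln f − Σln d·Σln f)/(n·Σ(ln d)² − (Σln d)²) = (6·15.7716 − 7.4265·9.1293)/16.7835 = 1.59864; ln C = (Σln f − k·Σln d)/n = -0.45718.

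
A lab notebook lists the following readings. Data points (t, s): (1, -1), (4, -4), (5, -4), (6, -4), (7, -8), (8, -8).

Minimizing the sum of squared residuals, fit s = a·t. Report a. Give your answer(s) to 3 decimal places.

a = -0.948

Compute the Gram sums: Σt·t = 191.
For Aᵀs: Σt·s = -181.
Normal equations: [[191]]·[a]ᵀ = [-181]ᵀ.
a = (-181)/191 = -0.947644.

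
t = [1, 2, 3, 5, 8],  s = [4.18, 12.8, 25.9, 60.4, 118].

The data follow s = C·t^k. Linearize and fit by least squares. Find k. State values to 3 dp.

Linearized form: ln s = k·ln t + ln C. From the 5 transformed points,
Sums: Σln t = 5.4806, Σ(ln t)² = 8.6018, Σln s = 16.1057, Σln t·ln s = 21.8629.
Normal system: [[8.6018, 5.4806]; [5.4806, 5]]·[k, ln C]ᵀ = [21.8629, 16.1057]ᵀ.
Slope k = (n·Σln t·ln s − Σln t·Σln s)/(n·Σ(ln t)² − (Σln t)²) = (5·21.8629 − 5.4806·16.1057)/12.9714 = 1.62243; ln C = (Σln s − k·Σln t)/n = 1.44274.

k = 1.622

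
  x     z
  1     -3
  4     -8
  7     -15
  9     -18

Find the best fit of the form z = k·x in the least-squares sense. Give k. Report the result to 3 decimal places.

k = -2.054

Entries of AᵀA: Σx·x = 147.
For Aᵀz: Σx·z = -302.
AᵀA·[k]ᵀ = Aᵀz becomes [[147]]·[k]ᵀ = [-302]ᵀ.
Hence k = -302 / 147 ≈ -2.05442.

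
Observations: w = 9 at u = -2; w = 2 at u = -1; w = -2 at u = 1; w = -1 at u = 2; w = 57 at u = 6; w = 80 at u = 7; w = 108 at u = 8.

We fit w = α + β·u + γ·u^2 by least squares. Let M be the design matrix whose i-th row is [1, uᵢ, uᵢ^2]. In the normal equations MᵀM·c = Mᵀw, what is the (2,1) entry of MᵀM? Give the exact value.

21

Row 2 ↔ basis u, column 1 ↔ basis 1, so (MᵀM)_{2,1} = Σᵢ u = (-2)·(1) + (-1)·(1) + (1)·(1) + (2)·(1) + (6)·(1) + (7)·(1) + (8)·(1) = 21.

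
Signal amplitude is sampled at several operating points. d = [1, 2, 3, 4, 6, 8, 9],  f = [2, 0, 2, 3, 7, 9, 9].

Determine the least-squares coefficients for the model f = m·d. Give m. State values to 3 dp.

With design matrix X, XᵀX = [[211]] and Xᵀf = [215]ᵀ.
m = 215/211 = 1.01896.

m = 1.019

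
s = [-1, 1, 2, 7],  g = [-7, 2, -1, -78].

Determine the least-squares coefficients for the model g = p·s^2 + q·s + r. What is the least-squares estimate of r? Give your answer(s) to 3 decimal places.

r = -0.451

Forming XᵀX = [[2419, 351, 55]; [351, 55, 9]; [55, 9, 4]] and Xᵀg = [-3831, -539, -84]ᵀ gives XᵀX·[p, q, r]ᵀ = Xᵀg.
Row-reducing yields p = -8969/4092, q = 5813/1364, r = -923/2046.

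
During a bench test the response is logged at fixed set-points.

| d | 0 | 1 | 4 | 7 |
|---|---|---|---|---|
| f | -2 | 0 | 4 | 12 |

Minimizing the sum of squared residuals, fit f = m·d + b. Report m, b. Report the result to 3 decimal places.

Forming XᵀX = [[66, 12]; [12, 4]] and Xᵀf = [100, 14]ᵀ gives XᵀX·[m, b]ᵀ = Xᵀf.
Eliminating b: 4·(row 1) − 12·(row 2) gives 120·m = 4·100 − 12·14 = 232, so m = 29/15.
Then b = (14 − 12·(29/15))/4 = -23/10.

m = 1.933, b = -2.300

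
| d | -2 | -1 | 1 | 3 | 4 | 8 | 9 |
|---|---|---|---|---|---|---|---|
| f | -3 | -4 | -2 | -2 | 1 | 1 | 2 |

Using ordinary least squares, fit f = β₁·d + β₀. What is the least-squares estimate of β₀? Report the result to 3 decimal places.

β₀ = -2.588

With design matrix A, AᵀA = [[176, 22]; [22, 7]] and Aᵀf = [32, -7]ᵀ.
Δ = 176·7 − 22² = 748.
β₁ = (32·7 − 22·(-7))/748 = 189/374; β₀ = (176·(-7) − 22·32)/748 = -44/17.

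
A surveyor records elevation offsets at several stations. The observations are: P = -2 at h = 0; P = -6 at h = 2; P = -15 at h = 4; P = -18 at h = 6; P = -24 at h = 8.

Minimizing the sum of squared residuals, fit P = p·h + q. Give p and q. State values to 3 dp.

p = -2.800, q = -1.800

Compute the Gram sums: Σh·h = 120, Σh = 20, Σ1 = 5.
And Σh·P = -372, ΣP = -65.
XᵀX·[p, q]ᵀ = XᵀP becomes [[120, 20]; [20, 5]]·[p, q]ᵀ = [-372, -65]ᵀ.
Δ = 120·5 − 20² = 200.
p = ((-372)·5 − 20·(-65))/200 = -14/5; q = (120·(-65) − 20·(-372))/200 = -9/5.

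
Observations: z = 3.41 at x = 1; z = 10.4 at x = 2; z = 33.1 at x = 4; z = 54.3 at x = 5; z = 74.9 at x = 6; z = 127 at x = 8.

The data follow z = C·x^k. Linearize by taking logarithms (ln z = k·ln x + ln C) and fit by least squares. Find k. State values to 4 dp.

k = 1.7423

Let Y = ln z. Fitting Y = k·ln x + ln C by least squares:
Sums: Σln x = 7.5601, Σ(ln x)² = 12.5270, Σln z = 20.2229, Σln x·ln z = 30.7103.
Normal system: [[12.5270, 7.5601]; [7.5601, 6]]·[k, ln C]ᵀ = [30.7103, 20.2229]ᵀ.
Solving (det = 18.0074): k = 1.74232, ln C = 1.17514.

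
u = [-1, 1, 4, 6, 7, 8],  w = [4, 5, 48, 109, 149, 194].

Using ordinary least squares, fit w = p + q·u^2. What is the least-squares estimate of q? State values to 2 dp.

q = 3.01

The normal equations are: 6·p + 167·q = 509;  167·p + 8051·q = 24418.
Eliminating q: 8051·(row 1) − 167·(row 2) gives 20417·p = 8051·509 − 167·24418 = 20153, so p = 20153/20417.
Then q = (24418 − 167·(20153/20417))/8051 = 61505/20417.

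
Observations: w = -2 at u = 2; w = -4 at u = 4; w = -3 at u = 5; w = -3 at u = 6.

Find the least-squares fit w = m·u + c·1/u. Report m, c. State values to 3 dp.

MᵀM·[m, c]ᵀ = Mᵀw reads: 81·m + 4·c = -53;  4·m + (1369/3600)·c = -31/10.
(Σu·u = 81, Σu·1/u = 4, Σ1/u·1/u = 1369/3600, Σu·w = -53, Σ1/u·w = -31/10.)
det = 81·(1369/3600) − 4² = 5921/400.
m = ((-53)·(1369/3600) − 4·(-31/10))/(5921/400) = -27917/53289; c = (81·(-31/10) − 4·(-53))/(5921/400) = -15640/5921.

m = -0.524, c = -2.641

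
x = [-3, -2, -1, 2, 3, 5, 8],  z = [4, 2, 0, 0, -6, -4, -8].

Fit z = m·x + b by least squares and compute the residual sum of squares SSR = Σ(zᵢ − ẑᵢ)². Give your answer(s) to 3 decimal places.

Normal-equation sums: Σx·x = 116, Σx = 12, Σ1 = 7.
For Mᵀz: Σx·z = -118, Σz = -12.
Normal equations: [[116, 12]; [12, 7]]·[m, b]ᵀ = [-118, -12]ᵀ.
Eliminating b: 7·(row 1) − 12·(row 2) gives 668·m = 7·(-118) − 12·(-12) = -682, so m = -341/334.
Then b = ((-12) − 12·(-341/334))/7 = 6/167.
Residuals: 301/334, -13/167, -353/334, 335/167, -993/334, 357/334, 22/167; SSR = 2665/167.

SSR = 15.958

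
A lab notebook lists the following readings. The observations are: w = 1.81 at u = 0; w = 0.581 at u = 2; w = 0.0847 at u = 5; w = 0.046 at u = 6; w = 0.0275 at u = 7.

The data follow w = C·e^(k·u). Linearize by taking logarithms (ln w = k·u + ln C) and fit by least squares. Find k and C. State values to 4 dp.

With ln wᵢ as the transformed response and uᵢ as the regressor:
Sums: Σu = 20.0000, Σ(u)² = 114.0000, Σln w = -9.0910, Σu·ln w = -57.0589.
Normal system: [[114.0000, 20.0000]; [20.0000, 5]]·[k, ln C]ᵀ = [-57.0589, -9.0910]ᵀ.
Slope k = (n·Σu·ln w − Σu·Σln w)/(n·Σ(u)² − (Σu)²) = (5·-57.0589 − 20.0000·-9.0910)/170.0000 = -0.60867; ln C = (Σln w − k·Σu)/n = 0.61649, so C = exp(0.61649) = 1.85242.

k = -0.6087, C = 1.8524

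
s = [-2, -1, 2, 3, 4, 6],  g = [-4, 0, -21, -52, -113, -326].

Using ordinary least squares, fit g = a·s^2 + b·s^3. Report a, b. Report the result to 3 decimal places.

a = -2.912, b = -1.024

Entries of AᵀA: Σs^2·s^2 = 1666, Σs^2·s^3 = 9042, Σs^3·s^3 = 51610.
Right-hand side: Σs^2·g = -14112, Σs^3·g = -79188.
So AᵀA·[a, b]ᵀ = Aᵀg: [[1666, 9042]; [9042, 51610]]·[a, b]ᵀ = [-14112, -79188]ᵀ.
Eliminating b: 51610·(row 1) − 9042·(row 2) gives 4224496·a = 51610·(-14112) − 9042·(-79188) = -12302424, so a = -1537803/528062.
Then b = ((-79188) − 9042·(-1537803/528062))/51610 = -540813/528062.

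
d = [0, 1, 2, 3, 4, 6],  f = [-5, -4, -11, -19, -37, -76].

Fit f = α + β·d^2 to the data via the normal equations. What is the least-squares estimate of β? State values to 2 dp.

Normal-equation sums: Σ1 = 6, Σd^2 = 66, Σd^2·d^2 = 1650.
For Aᵀf: Σf = -152, Σd^2·f = -3547.
AᵀA·[α, β]ᵀ = Aᵀf becomes [[6, 66]; [66, 1650]]·[α, β]ᵀ = [-152, -3547]ᵀ.
det = 6·1650 − 66² = 5544.
α = ((-152)·1650 − 66·(-3547))/5544 = -253/84; β = (6·(-3547) − 66·(-152))/5544 = -625/308.

β = -2.03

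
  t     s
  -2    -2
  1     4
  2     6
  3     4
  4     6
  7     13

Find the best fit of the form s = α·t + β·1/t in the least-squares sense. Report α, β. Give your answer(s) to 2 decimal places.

Normal-equation sums: Σt·t = 83, Σt·1/t = 6, Σ1/t·1/t = 11953/7056.
Right-hand side: Σt·s = 147, Σ1/t·s = 533/42.
MᵀM·[α, β]ᵀ = Mᵀs becomes [[83, 6]; [6, 11953/7056]]·[α, β]ᵀ = [147, 533/42]ᵀ.
det = 83·(11953/7056) − 6² = 738083/7056.
α = (147·(11953/7056) − 6·(533/42))/(738083/7056) = 1219827/738083; β = (83·(533/42) − 6·147)/(738083/7056) = 1208760/738083.

α = 1.65, β = 1.64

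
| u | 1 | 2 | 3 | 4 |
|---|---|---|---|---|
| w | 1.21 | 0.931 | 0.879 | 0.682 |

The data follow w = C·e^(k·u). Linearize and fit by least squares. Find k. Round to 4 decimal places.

Linearized form: ln w = k·u + ln C. From the 4 transformed points,
AᵀA = [[30.0000, 10.0000]; [10.0000, 4]], rhs = [-1.8702, -0.3926]ᵀ  (here Σu = 10.0000, Σ(u)² = 30.0000, Σln w = -0.3926, Σu·ln w = -1.8702).
Solving (det = 20.0000): k = -0.17775, ln C = 0.34624.

k = -0.1778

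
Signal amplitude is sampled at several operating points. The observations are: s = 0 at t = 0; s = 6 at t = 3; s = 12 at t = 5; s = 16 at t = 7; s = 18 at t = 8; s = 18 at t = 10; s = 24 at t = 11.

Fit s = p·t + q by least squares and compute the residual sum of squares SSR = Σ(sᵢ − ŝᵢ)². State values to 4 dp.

Sums needed: Σt·t = 368, Σt = 44, Σ1 = 7.
Moment sums: Σt·s = 778, Σs = 94.
So XᵀX·[p, q]ᵀ = Xᵀs: [[368, 44]; [44, 7]]·[p, q]ᵀ = [778, 94]ᵀ.
det = 368·7 − 44² = 640.
p = (778·7 − 44·94)/640 = 131/64; q = (368·94 − 44·778)/640 = 9/16.
Residuals: -9/16, -45/64, 77/64, 71/64, 17/16, -97/32, 59/64; SSR = 469/32.

SSR = 14.6563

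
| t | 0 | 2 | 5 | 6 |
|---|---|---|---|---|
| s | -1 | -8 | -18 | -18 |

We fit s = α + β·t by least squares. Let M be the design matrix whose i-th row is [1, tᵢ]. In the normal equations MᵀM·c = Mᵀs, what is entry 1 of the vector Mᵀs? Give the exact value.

-45

Entry 1 ↔ basis 1, so (Mᵀs)_{1} = Σᵢ sᵢ = (1)·(-1) + (1)·(-8) + (1)·(-18) + (1)·(-18) = -45.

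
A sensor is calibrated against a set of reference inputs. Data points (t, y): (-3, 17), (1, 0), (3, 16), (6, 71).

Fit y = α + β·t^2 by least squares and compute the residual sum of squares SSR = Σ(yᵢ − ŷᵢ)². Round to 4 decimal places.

SSR = 0.5642

Normal-equation sums: Σ1 = 4, Σt^2 = 55, Σt^2·t^2 = 1459.
And Σy = 104, Σt^2·y = 2853.
det = 4·1459 − 55² = 2811.
α = (104·1459 − 55·2853)/2811 = -5179/2811; β = (4·2853 − 55·104)/2811 = 5692/2811.
Residuals: 1738/2811, -171/937, -1073/2811, -152/2811; SSR = 1586/2811.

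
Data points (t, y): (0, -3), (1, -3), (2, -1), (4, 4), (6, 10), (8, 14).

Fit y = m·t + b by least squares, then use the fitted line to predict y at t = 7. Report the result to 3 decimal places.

The normal system AᵀA·[m, b]ᵀ = Aᵀy is [[121, 21]; [21, 6]]·[m, b]ᵀ = [183, 21]ᵀ.
det = 121·6 − 21² = 285.
m = (183·6 − 21·21)/285 = 219/95; b = (121·21 − 21·183)/285 = -434/95.
At t = 7: ŷ = (219/95)·(7) + (-434/95)·(1) = 1099/95.

ŷ = 11.568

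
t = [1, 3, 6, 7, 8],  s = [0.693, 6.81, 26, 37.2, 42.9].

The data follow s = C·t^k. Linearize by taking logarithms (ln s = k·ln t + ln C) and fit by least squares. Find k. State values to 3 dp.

k = 2.007

Let Y = ln s. Fitting Y = k·ln t + ln C by least squares:
Σln t = 6.9157, Σ(ln t)² = 12.5280, Σln s = 12.1849, Σln t·ln s = 22.7987.
Normal system: [[12.5280, 6.9157]; [6.9157, 5]]·[k, ln C]ᵀ = [22.7987, 12.1849]ᵀ.
Δ = 12.5280·5 − (6.9157)² = 14.8127; k = (22.7987·5 − 6.9157·12.1849)/14.8127 = 2.00676, ln C = (12.5280·12.1849 − 6.9157·22.7987)/14.8127 = -0.33865.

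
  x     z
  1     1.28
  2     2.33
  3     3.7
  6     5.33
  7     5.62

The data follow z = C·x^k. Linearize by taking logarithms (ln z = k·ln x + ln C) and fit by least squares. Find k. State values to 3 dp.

k = 0.765

Let Y = ln z. Fitting Y = k·ln x + ln C by least squares:
Σln x = 5.5294, Σ(ln x)² = 8.6844, Σln z = 5.8007, Σln x·ln z = 8.3812.
Equations: 8.6844·k + 5.5294·ln C = 8.3812;  5.5294·k + 5·ln C = 5.8007.
Slope k = (n·Σln x·ln z − Σln x·Σln z)/(n·Σ(ln x)² − (Σln x)²) = (5·8.3812 − 5.5294·5.8007)/12.8473 = 0.76523; ln C = (Σln z − k·Σln x)/n = 0.31389.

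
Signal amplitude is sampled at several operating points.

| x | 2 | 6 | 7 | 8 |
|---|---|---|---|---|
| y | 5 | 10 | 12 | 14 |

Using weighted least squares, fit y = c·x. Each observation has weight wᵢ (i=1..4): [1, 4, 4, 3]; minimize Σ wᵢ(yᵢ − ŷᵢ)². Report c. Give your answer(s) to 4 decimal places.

Forming MᵀWM = [[536]] and MᵀWy = [922]ᵀ gives MᵀWM·[c]ᵀ = MᵀWy.
c = 922/536 = 1.72015.

c = 1.7201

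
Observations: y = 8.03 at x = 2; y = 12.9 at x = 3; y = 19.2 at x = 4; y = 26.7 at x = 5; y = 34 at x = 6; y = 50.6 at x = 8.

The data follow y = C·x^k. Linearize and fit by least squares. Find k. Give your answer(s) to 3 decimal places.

k = 1.342

Taking logs, ln y = k·ln x + ln C, so regress ln y on ln x.
XᵀX = [[13.7340, 8.6587]; [8.6587, 6]], rhs = [28.1142, 18.3303]ᵀ  (here Σln x = 8.6587, Σ(ln x)² = 13.7340, Σln y = 18.3303, Σln x·ln y = 28.1142).
Solving (det = 7.4309): k = 1.34153, ln C = 1.11906.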